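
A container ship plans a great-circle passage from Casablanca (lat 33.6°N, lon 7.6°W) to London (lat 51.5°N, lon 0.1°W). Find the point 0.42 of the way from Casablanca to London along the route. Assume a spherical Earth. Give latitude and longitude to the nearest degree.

≈ lat 41°N, lon 5°W

Write both endpoints as unit vectors p₁, p₂ with components (cos φ cos λ, cos φ sin λ, sin φ).
The central angle between the endpoints is δ = arccos(p₁·p₂) ≈ 0.327 rad (18.7°).
Interpolate at f = 0.42 with slerp weights a = sin((1−f)δ)/sin δ ≈ 0.587, b = sin(fδ)/sin δ ≈ 0.426.
p = a·p₁ + b·p₂ ≈ (0.750, -0.065, 0.658); φ = arcsin(p_z) ≈ 41.17°, λ = atan2(p_y, p_x) ≈ -4.96°.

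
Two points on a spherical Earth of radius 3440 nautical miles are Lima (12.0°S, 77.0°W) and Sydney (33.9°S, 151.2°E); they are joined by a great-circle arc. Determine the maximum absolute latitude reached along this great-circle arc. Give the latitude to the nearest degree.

≈ 48°S

The great circle lies in the plane with unit normal n̂ = (p₁ × p₂)/|p₁ × p₂|.
Here n̂_z ≈ -0.669; the vertex latitude is φ_max = arccos|n̂_z| ≈ 48.0°.
Check via Clairaut: cos φ_max = |cos φ₁| · sin C = cos(12.0°)·sin(136.9°) ≈ 0.669, again giving ≈ 48.0°.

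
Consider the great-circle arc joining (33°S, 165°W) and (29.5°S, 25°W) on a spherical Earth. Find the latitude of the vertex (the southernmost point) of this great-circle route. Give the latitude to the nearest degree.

The great circle lies in the plane with unit normal n̂ = (p₁ × p₂)/|p₁ × p₂|.
Here n̂_z ≈ +0.490; the vertex latitude is φ_max = arccos|n̂_z| ≈ 60.6°.

≈ 61°S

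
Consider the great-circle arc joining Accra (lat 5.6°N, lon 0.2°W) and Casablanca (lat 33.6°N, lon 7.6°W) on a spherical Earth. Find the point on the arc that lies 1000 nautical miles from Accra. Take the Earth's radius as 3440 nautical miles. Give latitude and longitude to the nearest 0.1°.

≈ lat 21.8°N, lon 4.1°W

Write both endpoints as unit vectors p₁, p₂ with components (cos φ cos λ, cos φ sin λ, sin φ).
The central angle between the endpoints is δ = arccos(p₁·p₂) ≈ 0.503 rad (28.8°). The total great-circle distance is δ·R ≈ 0.503 × 3440 ≈ 1731 nmi, so the target fraction is f = 1000/1731 ≈ 0.578.
Interpolate at f ≈ 0.578 with slerp weights a = sin((1−f)δ)/sin δ ≈ 0.437, b = sin(fδ)/sin δ ≈ 0.594.
p = a·p₁ + b·p₂ ≈ (0.926, -0.067, 0.372); φ = arcsin(p_z) ≈ 21.81°, λ = atan2(p_y, p_x) ≈ -4.14°.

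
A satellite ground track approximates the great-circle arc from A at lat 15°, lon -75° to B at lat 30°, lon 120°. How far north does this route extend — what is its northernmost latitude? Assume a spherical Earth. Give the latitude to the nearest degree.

≈ 73°

The great circle lies in the plane with unit normal n̂ = (p₁ × p₂)/|p₁ × p₂|.
Here n̂_z ≈ -0.295; the vertex latitude is φ_max = arccos|n̂_z| ≈ 72.9°.
Check via Clairaut: cos φ_max = |cos φ₁| · sin C = cos(15.0°)·sin(17.8°) ≈ 0.295, again giving ≈ 72.9°.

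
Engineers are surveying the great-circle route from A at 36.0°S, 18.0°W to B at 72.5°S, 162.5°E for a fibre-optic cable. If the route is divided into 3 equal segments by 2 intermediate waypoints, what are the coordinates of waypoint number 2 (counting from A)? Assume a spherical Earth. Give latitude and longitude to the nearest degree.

Write both endpoints as unit vectors p₁, p₂ with components (cos φ cos λ, cos φ sin λ, sin φ).
The central angle between the endpoints is δ = arccos(p₁·p₂) ≈ 1.248 rad (71.5°).
Interpolate at f = 2/3 with slerp weights a = sin((1−f)δ)/sin δ ≈ 0.426, b = sin(fδ)/sin δ ≈ 0.780.
p = a·p₁ + b·p₂ ≈ (0.104, -0.036, -0.994); φ = arcsin(p_z) ≈ -83.67°, λ = atan2(p_y, p_x) ≈ -19.06°.

≈ 84°S, 19°W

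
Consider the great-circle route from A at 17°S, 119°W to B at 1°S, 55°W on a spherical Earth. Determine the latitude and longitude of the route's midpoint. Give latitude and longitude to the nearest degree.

From cos δ = sin φ₁ sin φ₂ + cos φ₁ cos φ₂ cos Δλ, the central angle is δ ≈ 1.133 rad (64.9°).
Interpolate at f = 1/2 with slerp weights a = sin((1−f)δ)/sin δ ≈ 0.593, b = sin(fδ)/sin δ ≈ 0.593.
p = a·p₁ + b·p₂ ≈ (0.065, -0.981, -0.184); φ = arcsin(p_z) ≈ -10.58°, λ = atan2(p_y, p_x) ≈ -86.20°.

≈ 11°S, 86°W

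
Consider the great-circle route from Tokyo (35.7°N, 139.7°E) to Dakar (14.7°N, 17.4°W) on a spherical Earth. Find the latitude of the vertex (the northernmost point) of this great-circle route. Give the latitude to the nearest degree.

The great circle lies in the plane with unit normal n̂ = (p₁ × p₂)/|p₁ × p₂|.
Here n̂_z ≈ -0.374; the vertex latitude is φ_max = arccos|n̂_z| ≈ 68.1°.
Check via Clairaut: cos φ_max = |cos φ₁| · sin C = cos(35.7°)·sin(27.4°) ≈ 0.374, again giving ≈ 68.1°.

≈ 68°N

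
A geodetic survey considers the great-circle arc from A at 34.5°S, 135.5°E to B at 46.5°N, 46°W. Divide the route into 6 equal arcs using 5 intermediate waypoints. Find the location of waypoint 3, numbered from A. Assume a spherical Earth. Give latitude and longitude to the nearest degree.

Convert each endpoint to a unit vector on the sphere (x = cos φ cos λ, y = cos φ sin λ, z = sin φ).
The central angle between the endpoints is δ = arccos(p₁·p₂) ≈ 2.931 rad (167.9°).
Interpolate at f = 3/6 with slerp weights a = sin((1−f)δ)/sin δ ≈ 4.762, b = sin(fδ)/sin δ ≈ 4.762.
p = a·p₁ + b·p₂ ≈ (-0.522, 0.393, 0.757); φ = arcsin(p_z) ≈ 49.20°, λ = atan2(p_y, p_x) ≈ 143.05°.

≈ 49°N, 143°E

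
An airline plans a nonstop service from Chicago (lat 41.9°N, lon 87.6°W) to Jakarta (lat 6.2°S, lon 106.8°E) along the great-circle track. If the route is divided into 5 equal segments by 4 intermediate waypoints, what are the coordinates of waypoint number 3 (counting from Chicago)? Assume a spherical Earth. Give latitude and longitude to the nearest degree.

Write both endpoints as unit vectors p₁, p₂ with components (cos φ cos λ, cos φ sin λ, sin φ).
The central angle between the endpoints is δ = arccos(p₁·p₂) ≈ 2.480 rad (142.1°).
Interpolate at f = 3/5 with slerp weights a = sin((1−f)δ)/sin δ ≈ 1.362, b = sin(fδ)/sin δ ≈ 1.621.
p = a·p₁ + b·p₂ ≈ (-0.423, 0.530, 0.734); φ = arcsin(p_z) ≈ 47.26°, λ = atan2(p_y, p_x) ≈ 128.61°.

≈ lat 47°N, lon 129°E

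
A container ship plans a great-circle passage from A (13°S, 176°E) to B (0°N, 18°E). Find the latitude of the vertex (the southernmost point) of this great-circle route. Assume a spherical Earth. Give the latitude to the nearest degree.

The great circle lies in the plane with unit normal n̂ = (p₁ × p₂)/|p₁ × p₂|.
Here n̂_z ≈ -0.851; the vertex latitude is φ_max = arccos|n̂_z| ≈ 31.6°.
Check via Clairaut: cos φ_max = |cos φ₁| · sin C = cos(13.0°)·sin(119.1°) ≈ 0.851, again giving ≈ 31.6°.

≈ 32°S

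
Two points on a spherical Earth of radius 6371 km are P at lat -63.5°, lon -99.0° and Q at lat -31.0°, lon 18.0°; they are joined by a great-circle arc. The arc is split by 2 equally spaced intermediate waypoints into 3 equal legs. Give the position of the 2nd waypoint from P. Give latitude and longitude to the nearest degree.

The haversine formula gives a central angle δ ≈ 1.279 rad (73.3°) between the endpoints.
Interpolate at f = 2/3 with slerp weights a = sin((1−f)δ)/sin δ ≈ 0.432, b = sin(fδ)/sin δ ≈ 0.786.
p = a·p₁ + b·p₂ ≈ (0.611, 0.018, -0.791); φ = arcsin(p_z) ≈ -52.33°, λ = atan2(p_y, p_x) ≈ 1.68°.

≈ lat -52°, lon 2°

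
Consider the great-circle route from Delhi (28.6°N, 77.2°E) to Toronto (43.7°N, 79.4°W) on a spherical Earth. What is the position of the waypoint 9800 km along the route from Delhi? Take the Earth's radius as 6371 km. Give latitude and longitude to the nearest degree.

Convert each endpoint to a unit vector on the sphere (x = cos φ cos λ, y = cos φ sin λ, z = sin φ).
The central angle between the endpoints is δ = arccos(p₁·p₂) ≈ 1.825 rad (104.6°). The total great-circle distance is δ·R ≈ 1.825 × 6371 ≈ 11629 km, so the target fraction is f = 9800/11629 ≈ 0.843.
Interpolate at f ≈ 0.843 with slerp weights a = sin((1−f)δ)/sin δ ≈ 0.293, b = sin(fδ)/sin δ ≈ 1.033.
p = a·p₁ + b·p₂ ≈ (0.194, -0.483, 0.854); φ = arcsin(p_z) ≈ 58.61°, λ = atan2(p_y, p_x) ≈ -68.10°.

≈ 59°N, 68°W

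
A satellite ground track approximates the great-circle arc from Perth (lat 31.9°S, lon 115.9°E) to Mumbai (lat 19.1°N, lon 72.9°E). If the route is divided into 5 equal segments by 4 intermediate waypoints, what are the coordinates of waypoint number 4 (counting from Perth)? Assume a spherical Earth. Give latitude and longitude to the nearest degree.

≈ lat 9°N, lon 81°E

Convert each endpoint to a unit vector on the sphere (x = cos φ cos λ, y = cos φ sin λ, z = sin φ).
The central angle between the endpoints is δ = arccos(p₁·p₂) ≈ 1.144 rad (65.6°).
Interpolate at f = 4/5 with slerp weights a = sin((1−f)δ)/sin δ ≈ 0.249, b = sin(fδ)/sin δ ≈ 0.871.
p = a·p₁ + b·p₂ ≈ (0.150, 0.977, 0.153); φ = arcsin(p_z) ≈ 8.82°, λ = atan2(p_y, p_x) ≈ 81.30°.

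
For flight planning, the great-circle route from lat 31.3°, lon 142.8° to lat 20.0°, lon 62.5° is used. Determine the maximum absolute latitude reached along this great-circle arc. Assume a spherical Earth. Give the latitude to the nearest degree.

The great circle lies in the plane with unit normal n̂ = (p₁ × p₂)/|p₁ × p₂|.
Here n̂_z ≈ -0.833; the vertex latitude is φ_max = arccos|n̂_z| ≈ 33.6°.

≈ 34°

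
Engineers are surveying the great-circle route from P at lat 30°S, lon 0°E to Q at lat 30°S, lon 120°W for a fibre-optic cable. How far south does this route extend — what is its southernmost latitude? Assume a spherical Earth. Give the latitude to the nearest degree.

≈ 49°S

The great circle lies in the plane with unit normal n̂ = (p₁ × p₂)/|p₁ × p₂|.
Here n̂_z ≈ -0.655; the vertex latitude is φ_max = arccos|n̂_z| ≈ 49.1°.
Check via Clairaut: cos φ_max = |cos φ₁| · sin C = cos(30.0°)·sin(130.9°) ≈ 0.655, again giving ≈ 49.1°.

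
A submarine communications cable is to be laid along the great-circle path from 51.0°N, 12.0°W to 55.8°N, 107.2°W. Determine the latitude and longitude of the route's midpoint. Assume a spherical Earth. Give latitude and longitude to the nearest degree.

From cos δ = sin φ₁ sin φ₂ + cos φ₁ cos φ₂ cos Δλ, the central angle is δ ≈ 0.914 rad (52.4°).
Interpolate at f = 1/2 with slerp weights a = sin((1−f)δ)/sin δ ≈ 0.557, b = sin(fδ)/sin δ ≈ 0.557.
p = a·p₁ + b·p₂ ≈ (0.250, -0.372, 0.894); φ = arcsin(p_z) ≈ 63.36°, λ = atan2(p_y, p_x) ≈ -56.06°.

≈ 63°N, 56°W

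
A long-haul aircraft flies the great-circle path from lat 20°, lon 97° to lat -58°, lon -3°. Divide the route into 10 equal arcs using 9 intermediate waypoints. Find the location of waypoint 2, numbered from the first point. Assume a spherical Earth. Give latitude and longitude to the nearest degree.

Write both endpoints as unit vectors p₁, p₂ with components (cos φ cos λ, cos φ sin λ, sin φ).
The central angle between the endpoints is δ = arccos(p₁·p₂) ≈ 1.957 rad (112.1°).
Interpolate at f = 2/10 with slerp weights a = sin((1−f)δ)/sin δ ≈ 1.079, b = sin(fδ)/sin δ ≈ 0.412.
p = a·p₁ + b·p₂ ≈ (0.094, 0.995, 0.020); φ = arcsin(p_z) ≈ 1.15°, λ = atan2(p_y, p_x) ≈ 84.59°.

≈ lat 1°, lon 85°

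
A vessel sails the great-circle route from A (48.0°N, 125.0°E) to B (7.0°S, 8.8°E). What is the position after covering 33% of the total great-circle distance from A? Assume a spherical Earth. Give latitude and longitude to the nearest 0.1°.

≈ (44.4°N, 70.5°E)

From cos δ = sin φ₁ sin φ₂ + cos φ₁ cos φ₂ cos Δλ, the central angle is δ ≈ 1.965 rad (112.6°).
Interpolate at f = 0.33 with slerp weights a = sin((1−f)δ)/sin δ ≈ 1.048, b = sin(fδ)/sin δ ≈ 0.654.
p = a·p₁ + b·p₂ ≈ (0.239, 0.674, 0.699); φ = arcsin(p_z) ≈ 44.36°, λ = atan2(p_y, p_x) ≈ 70.45°.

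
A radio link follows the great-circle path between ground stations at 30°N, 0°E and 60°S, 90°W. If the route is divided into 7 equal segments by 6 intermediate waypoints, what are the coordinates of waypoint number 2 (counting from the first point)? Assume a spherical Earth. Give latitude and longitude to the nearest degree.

Write both endpoints as unit vectors p₁, p₂ with components (cos φ cos λ, cos φ sin λ, sin φ).
The central angle between the endpoints is δ = arccos(p₁·p₂) ≈ 2.019 rad (115.7°).
Interpolate at f = 2/7 with slerp weights a = sin((1−f)δ)/sin δ ≈ 1.100, b = sin(fδ)/sin δ ≈ 0.605.
p = a·p₁ + b·p₂ ≈ (0.953, -0.302, 0.026); φ = arcsin(p_z) ≈ 1.50°, λ = atan2(p_y, p_x) ≈ -17.61°.

≈ 2°N, 18°W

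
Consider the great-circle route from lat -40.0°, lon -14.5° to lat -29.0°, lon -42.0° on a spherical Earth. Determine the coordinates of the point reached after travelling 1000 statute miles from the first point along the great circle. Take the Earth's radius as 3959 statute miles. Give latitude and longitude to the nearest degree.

Write both endpoints as unit vectors p₁, p₂ with components (cos φ cos λ, cos φ sin λ, sin φ).
The central angle between the endpoints is δ = arccos(p₁·p₂) ≈ 0.437 rad (25.1°). The total great-circle distance is δ·R ≈ 0.437 × 3959 ≈ 1731 mi, so the target fraction is f = 1000/1731 ≈ 0.578.
Interpolate at f ≈ 0.578 with slerp weights a = sin((1−f)δ)/sin δ ≈ 0.434, b = sin(fδ)/sin δ ≈ 0.590.
p = a·p₁ + b·p₂ ≈ (0.705, -0.429, -0.565); φ = arcsin(p_z) ≈ -34.39°, λ = atan2(p_y, p_x) ≈ -31.29°.

≈ lat -34°, lon -31°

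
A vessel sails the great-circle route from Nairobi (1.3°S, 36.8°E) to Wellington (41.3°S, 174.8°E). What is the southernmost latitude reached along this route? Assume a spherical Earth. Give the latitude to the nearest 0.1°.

The great circle lies in the plane with unit normal n̂ = (p₁ × p₂)/|p₁ × p₂|.
Here n̂_z ≈ +0.599; the vertex latitude is φ_max = arccos|n̂_z| ≈ 53.2°.
Check via Clairaut: cos φ_max = |cos φ₁| · sin C = cos(1.3°)·sin(143.2°) ≈ 0.599, again giving ≈ 53.2°.

≈ 53.2°S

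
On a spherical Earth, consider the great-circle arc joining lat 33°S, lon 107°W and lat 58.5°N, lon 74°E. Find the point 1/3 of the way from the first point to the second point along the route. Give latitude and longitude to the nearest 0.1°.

≈ lat 18.5°N, lon 108.0°W

The haversine formula gives a central angle δ ≈ 2.696 rad (154.5°) between the endpoints.
Interpolate at f = 1/3 with slerp weights a = sin((1−f)δ)/sin δ ≈ 2.263, b = sin(fδ)/sin δ ≈ 1.817.
p = a·p₁ + b·p₂ ≈ (-0.293, -0.902, 0.317); φ = arcsin(p_z) ≈ 18.49°, λ = atan2(p_y, p_x) ≈ -108.00°.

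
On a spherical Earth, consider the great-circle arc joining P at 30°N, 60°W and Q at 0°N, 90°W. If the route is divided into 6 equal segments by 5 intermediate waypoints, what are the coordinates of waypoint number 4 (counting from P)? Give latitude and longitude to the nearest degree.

From cos δ = sin φ₁ sin φ₂ + cos φ₁ cos φ₂ cos Δλ, the central angle is δ ≈ 0.723 rad (41.4°).
Interpolate at f = 4/6 with slerp weights a = sin((1−f)δ)/sin δ ≈ 0.361, b = sin(fδ)/sin δ ≈ 0.701.
p = a·p₁ + b·p₂ ≈ (0.156, -0.971, 0.180); φ = arcsin(p_z) ≈ 10.39°, λ = atan2(p_y, p_x) ≈ -80.86°.

≈ 10°N, 81°W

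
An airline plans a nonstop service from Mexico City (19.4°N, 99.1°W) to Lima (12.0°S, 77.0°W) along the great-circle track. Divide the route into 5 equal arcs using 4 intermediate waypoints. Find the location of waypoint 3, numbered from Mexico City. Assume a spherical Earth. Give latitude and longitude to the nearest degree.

Write both endpoints as unit vectors p₁, p₂ with components (cos φ cos λ, cos φ sin λ, sin φ).
The central angle between the endpoints is δ = arccos(p₁·p₂) ≈ 0.667 rad (38.2°).
Interpolate at f = 3/5 with slerp weights a = sin((1−f)δ)/sin δ ≈ 0.426, b = sin(fδ)/sin δ ≈ 0.630.
p = a·p₁ + b·p₂ ≈ (0.075, -0.997, 0.011); φ = arcsin(p_z) ≈ 0.61°, λ = atan2(p_y, p_x) ≈ -85.70°.

≈ 1°N, 86°W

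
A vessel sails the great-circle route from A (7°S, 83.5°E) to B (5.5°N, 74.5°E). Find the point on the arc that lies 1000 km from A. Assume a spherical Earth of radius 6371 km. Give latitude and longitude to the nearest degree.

The haversine formula gives a central angle δ ≈ 0.269 rad (15.4°) between the endpoints. The total great-circle distance is δ·R ≈ 0.269 × 6371 ≈ 1712 km, so the target fraction is f = 1000/1712 ≈ 0.584.
Interpolate at f ≈ 0.584 with slerp weights a = sin((1−f)δ)/sin δ ≈ 0.420, b = sin(fδ)/sin δ ≈ 0.589.
p = a·p₁ + b·p₂ ≈ (0.204, 0.979, 0.005); φ = arcsin(p_z) ≈ 0.30°, λ = atan2(p_y, p_x) ≈ 78.24°.

≈ (0°N, 78°E)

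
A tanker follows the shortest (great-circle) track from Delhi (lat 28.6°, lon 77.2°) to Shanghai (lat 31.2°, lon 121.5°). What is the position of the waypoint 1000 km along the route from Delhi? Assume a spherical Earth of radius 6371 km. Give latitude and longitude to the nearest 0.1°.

≈ lat 30.6°, lon 87.3°

Write both endpoints as unit vectors p₁, p₂ with components (cos φ cos λ, cos φ sin λ, sin φ).
The central angle between the endpoints is δ = arccos(p₁·p₂) ≈ 0.667 rad (38.2°). The total great-circle distance is δ·R ≈ 0.667 × 6371 ≈ 4252 km, so the target fraction is f = 1000/4252 ≈ 0.235.
Interpolate at f ≈ 0.235 with slerp weights a = sin((1−f)δ)/sin δ ≈ 0.789, b = sin(fδ)/sin δ ≈ 0.253.
p = a·p₁ + b·p₂ ≈ (0.041, 0.860, 0.509); φ = arcsin(p_z) ≈ 30.58°, λ = atan2(p_y, p_x) ≈ 87.29°.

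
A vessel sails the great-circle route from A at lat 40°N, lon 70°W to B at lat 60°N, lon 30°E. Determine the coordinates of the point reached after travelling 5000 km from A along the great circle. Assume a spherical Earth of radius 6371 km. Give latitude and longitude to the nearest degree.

≈ lat 64°N, lon 3°W

Convert each endpoint to a unit vector on the sphere (x = cos φ cos λ, y = cos φ sin λ, z = sin φ).
The central angle between the endpoints is δ = arccos(p₁·p₂) ≈ 1.059 rad (60.6°). The total great-circle distance is δ·R ≈ 1.059 × 6371 ≈ 6744 km, so the target fraction is f = 5000/6744 ≈ 0.741.
Interpolate at f ≈ 0.741 with slerp weights a = sin((1−f)δ)/sin δ ≈ 0.310, b = sin(fδ)/sin δ ≈ 0.811.
p = a·p₁ + b·p₂ ≈ (0.432, -0.021, 0.901); φ = arcsin(p_z) ≈ 64.35°, λ = atan2(p_y, p_x) ≈ -2.72°.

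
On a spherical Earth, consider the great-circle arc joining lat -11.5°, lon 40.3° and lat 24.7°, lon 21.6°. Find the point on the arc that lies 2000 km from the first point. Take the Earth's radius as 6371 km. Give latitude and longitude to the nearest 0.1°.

From cos δ = sin φ₁ sin φ₂ + cos φ₁ cos φ₂ cos Δλ, the central angle is δ ≈ 0.708 rad (40.5°). The total great-circle distance is δ·R ≈ 0.708 × 6371 ≈ 4508 km, so the target fraction is f = 2000/4508 ≈ 0.444.
Interpolate at f ≈ 0.444 with slerp weights a = sin((1−f)δ)/sin δ ≈ 0.590, b = sin(fδ)/sin δ ≈ 0.475.
p = a·p₁ + b·p₂ ≈ (0.842, 0.533, 0.081); φ = arcsin(p_z) ≈ 4.64°, λ = atan2(p_y, p_x) ≈ 32.32°.

≈ lat 4.6°, lon 32.3°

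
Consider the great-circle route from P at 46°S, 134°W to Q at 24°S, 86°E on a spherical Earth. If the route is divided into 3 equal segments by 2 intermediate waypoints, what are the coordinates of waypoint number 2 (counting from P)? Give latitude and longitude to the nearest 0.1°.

≈ 52.2°S, 110.3°E

Convert each endpoint to a unit vector on the sphere (x = cos φ cos λ, y = cos φ sin λ, z = sin φ).
The central angle between the endpoints is δ = arccos(p₁·p₂) ≈ 1.766 rad (101.2°).
Interpolate at f = 2/3 with slerp weights a = sin((1−f)δ)/sin δ ≈ 0.566, b = sin(fδ)/sin δ ≈ 0.941.
p = a·p₁ + b·p₂ ≈ (-0.213, 0.575, -0.790); φ = arcsin(p_z) ≈ -52.17°, λ = atan2(p_y, p_x) ≈ 110.33°.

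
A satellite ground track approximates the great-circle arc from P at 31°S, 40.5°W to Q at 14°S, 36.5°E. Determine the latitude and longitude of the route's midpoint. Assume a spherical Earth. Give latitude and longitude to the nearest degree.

Write both endpoints as unit vectors p₁, p₂ with components (cos φ cos λ, cos φ sin λ, sin φ).
The central angle between the endpoints is δ = arccos(p₁·p₂) ≈ 1.254 rad (71.8°).
Interpolate at f = 1/2 with slerp weights a = sin((1−f)δ)/sin δ ≈ 0.617, b = sin(fδ)/sin δ ≈ 0.617.
p = a·p₁ + b·p₂ ≈ (0.884, 0.013, -0.467); φ = arcsin(p_z) ≈ -27.86°, λ = atan2(p_y, p_x) ≈ 0.82°.

≈ 28°S, 1°E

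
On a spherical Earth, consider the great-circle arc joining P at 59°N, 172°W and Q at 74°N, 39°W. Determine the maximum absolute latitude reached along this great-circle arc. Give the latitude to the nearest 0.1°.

≈ 81.3°N

The great circle lies in the plane with unit normal n̂ = (p₁ × p₂)/|p₁ × p₂|.
Here n̂_z ≈ +0.151; the vertex latitude is φ_max = arccos|n̂_z| ≈ 81.3°.
Check via Clairaut: cos φ_max = |cos φ₁| · sin C = cos(59.0°)·sin(17.1°) ≈ 0.151, again giving ≈ 81.3°.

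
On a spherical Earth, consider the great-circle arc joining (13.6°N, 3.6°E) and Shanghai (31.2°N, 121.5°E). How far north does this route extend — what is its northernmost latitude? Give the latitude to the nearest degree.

The great circle lies in the plane with unit normal n̂ = (p₁ × p₂)/|p₁ × p₂|.
Here n̂_z ≈ +0.762; the vertex latitude is φ_max = arccos|n̂_z| ≈ 40.3°.

≈ 40°N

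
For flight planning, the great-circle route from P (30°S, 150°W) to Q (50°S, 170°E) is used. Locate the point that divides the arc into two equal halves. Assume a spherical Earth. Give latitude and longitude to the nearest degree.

≈ (42°S, 167°W)

Convert each endpoint to a unit vector on the sphere (x = cos φ cos λ, y = cos φ sin λ, z = sin φ).
The central angle between the endpoints is δ = arccos(p₁·p₂) ≈ 0.628 rad (36.0°).
Interpolate at f = 1/2 with slerp weights a = sin((1−f)δ)/sin δ ≈ 0.526, b = sin(fδ)/sin δ ≈ 0.526.
p = a·p₁ + b·p₂ ≈ (-0.727, -0.169, -0.666); φ = arcsin(p_z) ≈ -41.72°, λ = atan2(p_y, p_x) ≈ -166.92°.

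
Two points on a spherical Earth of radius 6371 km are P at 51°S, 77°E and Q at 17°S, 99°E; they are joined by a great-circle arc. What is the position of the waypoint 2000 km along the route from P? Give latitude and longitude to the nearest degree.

≈ 35°S, 90°E

Write both endpoints as unit vectors p₁, p₂ with components (cos φ cos λ, cos φ sin λ, sin φ).
The central angle between the endpoints is δ = arccos(p₁·p₂) ≈ 0.668 rad (38.3°). The total great-circle distance is δ·R ≈ 0.668 × 6371 ≈ 4254 km, so the target fraction is f = 2000/4254 ≈ 0.470.
Interpolate at f ≈ 0.470 with slerp weights a = sin((1−f)δ)/sin δ ≈ 0.560, b = sin(fδ)/sin δ ≈ 0.499.
p = a·p₁ + b·p₂ ≈ (0.005, 0.814, -0.581); φ = arcsin(p_z) ≈ -35.50°, λ = atan2(p_y, p_x) ≈ 89.68°.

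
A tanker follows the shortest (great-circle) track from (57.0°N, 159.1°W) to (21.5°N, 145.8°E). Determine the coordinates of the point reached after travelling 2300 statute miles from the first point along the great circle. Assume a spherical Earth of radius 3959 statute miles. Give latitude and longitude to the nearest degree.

≈ (38°N, 160°E)

Convert each endpoint to a unit vector on the sphere (x = cos φ cos λ, y = cos φ sin λ, z = sin φ).
The central angle between the endpoints is δ = arccos(p₁·p₂) ≈ 0.931 rad (53.3°). The total great-circle distance is δ·R ≈ 0.931 × 3959 ≈ 3684 mi, so the target fraction is f = 2300/3684 ≈ 0.624.
Interpolate at f ≈ 0.624 with slerp weights a = sin((1−f)δ)/sin δ ≈ 0.427, b = sin(fδ)/sin δ ≈ 0.684.
p = a·p₁ + b·p₂ ≈ (-0.744, 0.275, 0.609); φ = arcsin(p_z) ≈ 37.52°, λ = atan2(p_y, p_x) ≈ 159.72°.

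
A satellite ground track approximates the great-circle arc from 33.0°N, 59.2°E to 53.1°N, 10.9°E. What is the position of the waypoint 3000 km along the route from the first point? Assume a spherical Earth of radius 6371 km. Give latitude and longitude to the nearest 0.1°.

≈ 49.1°N, 30.0°E

Write both endpoints as unit vectors p₁, p₂ with components (cos φ cos λ, cos φ sin λ, sin φ).
The central angle between the endpoints is δ = arccos(p₁·p₂) ≈ 0.691 rad (39.6°). The total great-circle distance is δ·R ≈ 0.691 × 6371 ≈ 4403 km, so the target fraction is f = 3000/4403 ≈ 0.681.
Interpolate at f ≈ 0.681 with slerp weights a = sin((1−f)δ)/sin δ ≈ 0.343, b = sin(fδ)/sin δ ≈ 0.712.
p = a·p₁ + b·p₂ ≈ (0.567, 0.328, 0.756); φ = arcsin(p_z) ≈ 49.10°, λ = atan2(p_y, p_x) ≈ 30.04°.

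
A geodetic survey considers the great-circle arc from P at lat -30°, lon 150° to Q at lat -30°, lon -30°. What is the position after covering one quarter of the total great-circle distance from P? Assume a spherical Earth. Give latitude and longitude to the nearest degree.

From cos δ = sin φ₁ sin φ₂ + cos φ₁ cos φ₂ cos Δλ, the central angle is δ ≈ 2.094 rad (120.0°).
Interpolate at f = 1/4 with slerp weights a = sin((1−f)δ)/sin δ ≈ 1.155, b = sin(fδ)/sin δ ≈ 0.577.
p = a·p₁ + b·p₂ ≈ (-0.433, 0.250, -0.866); φ = arcsin(p_z) ≈ -60.00°, λ = atan2(p_y, p_x) ≈ 150.00°.

≈ lat -60°, lon 150°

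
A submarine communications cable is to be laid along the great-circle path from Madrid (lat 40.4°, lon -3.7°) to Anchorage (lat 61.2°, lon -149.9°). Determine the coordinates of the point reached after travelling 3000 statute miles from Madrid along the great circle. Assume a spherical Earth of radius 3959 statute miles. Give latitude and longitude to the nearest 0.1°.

Write both endpoints as unit vectors p₁, p₂ with components (cos φ cos λ, cos φ sin λ, sin φ).
The central angle between the endpoints is δ = arccos(p₁·p₂) ≈ 1.305 rad (74.7°). The total great-circle distance is δ·R ≈ 1.305 × 3959 ≈ 5165 mi, so the target fraction is f = 3000/5165 ≈ 0.581.
Interpolate at f ≈ 0.581 with slerp weights a = sin((1−f)δ)/sin δ ≈ 0.539, b = sin(fδ)/sin δ ≈ 0.712.
p = a·p₁ + b·p₂ ≈ (0.113, -0.199, 0.974); φ = arcsin(p_z) ≈ 76.80°, λ = atan2(p_y, p_x) ≈ -60.44°.

≈ lat 76.8°, lon -60.4°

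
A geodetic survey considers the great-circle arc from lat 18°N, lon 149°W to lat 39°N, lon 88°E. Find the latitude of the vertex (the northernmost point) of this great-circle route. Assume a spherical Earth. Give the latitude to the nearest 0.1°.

The great circle lies in the plane with unit normal n̂ = (p₁ × p₂)/|p₁ × p₂|.
Here n̂_z ≈ -0.634; the vertex latitude is φ_max = arccos|n̂_z| ≈ 50.7°.
Check via Clairaut: cos φ_max = |cos φ₁| · sin C = cos(18.0°)·sin(41.8°) ≈ 0.634, again giving ≈ 50.7°.

≈ 50.7°N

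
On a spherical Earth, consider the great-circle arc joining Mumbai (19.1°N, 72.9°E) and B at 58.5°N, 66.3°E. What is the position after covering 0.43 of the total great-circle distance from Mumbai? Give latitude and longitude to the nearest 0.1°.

≈ 36.1°N, 70.9°E

Write both endpoints as unit vectors p₁, p₂ with components (cos φ cos λ, cos φ sin λ, sin φ).
The central angle between the endpoints is δ = arccos(p₁·p₂) ≈ 0.693 rad (39.7°).
Interpolate at f = 0.43 with slerp weights a = sin((1−f)δ)/sin δ ≈ 0.602, b = sin(fδ)/sin δ ≈ 0.460.
p = a·p₁ + b·p₂ ≈ (0.264, 0.764, 0.589); φ = arcsin(p_z) ≈ 36.08°, λ = atan2(p_y, p_x) ≈ 70.94°.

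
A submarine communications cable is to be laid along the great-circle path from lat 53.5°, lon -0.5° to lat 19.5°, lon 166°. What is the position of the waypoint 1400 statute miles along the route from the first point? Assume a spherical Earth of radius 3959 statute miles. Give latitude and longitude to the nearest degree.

Convert each endpoint to a unit vector on the sphere (x = cos φ cos λ, y = cos φ sin λ, z = sin φ).
The central angle between the endpoints is δ = arccos(p₁·p₂) ≈ 1.851 rad (106.1°). The total great-circle distance is δ·R ≈ 1.851 × 3959 ≈ 7329 mi, so the target fraction is f = 1400/7329 ≈ 0.191.
Interpolate at f ≈ 0.191 with slerp weights a = sin((1−f)δ)/sin δ ≈ 1.038, b = sin(fδ)/sin δ ≈ 0.360.
p = a·p₁ + b·p₂ ≈ (0.288, 0.077, 0.955); φ = arcsin(p_z) ≈ 72.67°, λ = atan2(p_y, p_x) ≈ 14.94°.

≈ lat 73°, lon 15°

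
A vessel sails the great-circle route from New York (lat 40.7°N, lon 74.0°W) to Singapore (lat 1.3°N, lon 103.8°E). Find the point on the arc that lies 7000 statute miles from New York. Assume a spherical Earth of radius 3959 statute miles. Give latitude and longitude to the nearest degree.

≈ lat 38°N, lon 102°E

Write both endpoints as unit vectors p₁, p₂ with components (cos φ cos λ, cos φ sin λ, sin φ).
The central angle between the endpoints is δ = arccos(p₁·p₂) ≈ 2.408 rad (138.0°). The total great-circle distance is δ·R ≈ 2.408 × 3959 ≈ 9532 mi, so the target fraction is f = 7000/9532 ≈ 0.734.
Interpolate at f ≈ 0.734 with slerp weights a = sin((1−f)δ)/sin δ ≈ 0.891, b = sin(fδ)/sin δ ≈ 1.464.
p = a·p₁ + b·p₂ ≈ (-0.163, 0.772, 0.614); φ = arcsin(p_z) ≈ 37.91°, λ = atan2(p_y, p_x) ≈ 101.92°.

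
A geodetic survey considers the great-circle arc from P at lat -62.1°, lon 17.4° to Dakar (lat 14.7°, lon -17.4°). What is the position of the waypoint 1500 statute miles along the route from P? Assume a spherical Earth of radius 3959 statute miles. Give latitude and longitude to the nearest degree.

≈ lat -43°, lon 1°

Write both endpoints as unit vectors p₁, p₂ with components (cos φ cos λ, cos φ sin λ, sin φ).
The central angle between the endpoints is δ = arccos(p₁·p₂) ≈ 1.423 rad (81.5°). The total great-circle distance is δ·R ≈ 1.423 × 3959 ≈ 5633 mi, so the target fraction is f = 1500/5633 ≈ 0.266.
Interpolate at f ≈ 0.266 with slerp weights a = sin((1−f)δ)/sin δ ≈ 0.874, b = sin(fδ)/sin δ ≈ 0.374.
p = a·p₁ + b·p₂ ≈ (0.735, 0.014, -0.677); φ = arcsin(p_z) ≈ -42.65°, λ = atan2(p_y, p_x) ≈ 1.10°.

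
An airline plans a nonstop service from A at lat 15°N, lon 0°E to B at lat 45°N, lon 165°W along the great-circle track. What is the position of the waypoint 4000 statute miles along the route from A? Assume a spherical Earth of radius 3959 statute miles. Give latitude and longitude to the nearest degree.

≈ lat 70°N, lon 31°W

Write both endpoints as unit vectors p₁, p₂ with components (cos φ cos λ, cos φ sin λ, sin φ).
The central angle between the endpoints is δ = arccos(p₁·p₂) ≈ 2.068 rad (118.5°). The total great-circle distance is δ·R ≈ 2.068 × 3959 ≈ 8186 mi, so the target fraction is f = 4000/8186 ≈ 0.489.
Interpolate at f ≈ 0.489 with slerp weights a = sin((1−f)δ)/sin δ ≈ 0.991, b = sin(fδ)/sin δ ≈ 0.964.
p = a·p₁ + b·p₂ ≈ (0.299, -0.176, 0.938); φ = arcsin(p_z) ≈ 69.69°, λ = atan2(p_y, p_x) ≈ -30.53°.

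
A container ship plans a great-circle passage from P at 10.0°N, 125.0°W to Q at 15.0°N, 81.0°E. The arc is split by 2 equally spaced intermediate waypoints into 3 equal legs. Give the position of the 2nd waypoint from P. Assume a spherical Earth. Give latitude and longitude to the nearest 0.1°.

Write both endpoints as unit vectors p₁, p₂ with components (cos φ cos λ, cos φ sin λ, sin φ).
The central angle between the endpoints is δ = arccos(p₁·p₂) ≈ 2.515 rad (144.1°).
Interpolate at f = 2/3 with slerp weights a = sin((1−f)δ)/sin δ ≈ 1.268, b = sin(fδ)/sin δ ≈ 1.696.
p = a·p₁ + b·p₂ ≈ (-0.460, 0.595, 0.659); φ = arcsin(p_z) ≈ 41.23°, λ = atan2(p_y, p_x) ≈ 127.71°.

≈ 41.2°N, 127.7°E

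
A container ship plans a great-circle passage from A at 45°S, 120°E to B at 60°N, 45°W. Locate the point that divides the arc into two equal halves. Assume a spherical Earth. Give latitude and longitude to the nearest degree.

The haversine formula gives a central angle δ ≈ 2.837 rad (162.5°) between the endpoints.
Interpolate at f = 1/2 with slerp weights a = sin((1−f)δ)/sin δ ≈ 3.293, b = sin(fδ)/sin δ ≈ 3.293.
p = a·p₁ + b·p₂ ≈ (0.000, 0.852, 0.523); φ = arcsin(p_z) ≈ 31.55°, λ = atan2(p_y, p_x) ≈ 90.00°.

≈ 32°N, 90°E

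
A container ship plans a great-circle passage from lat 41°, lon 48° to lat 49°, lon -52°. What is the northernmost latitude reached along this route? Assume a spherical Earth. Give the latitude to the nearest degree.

≈ 58°

The great circle lies in the plane with unit normal n̂ = (p₁ × p₂)/|p₁ × p₂|.
Here n̂_z ≈ -0.534; the vertex latitude is φ_max = arccos|n̂_z| ≈ 57.7°.
Check via Clairaut: cos φ_max = |cos φ₁| · sin C = cos(41.0°)·sin(45.1°) ≈ 0.534, again giving ≈ 57.7°.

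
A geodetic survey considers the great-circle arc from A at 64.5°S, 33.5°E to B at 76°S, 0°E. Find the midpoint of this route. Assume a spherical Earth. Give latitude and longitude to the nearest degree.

≈ 71°S, 22°E

Write both endpoints as unit vectors p₁, p₂ with components (cos φ cos λ, cos φ sin λ, sin φ).
The central angle between the endpoints is δ = arccos(p₁·p₂) ≈ 0.274 rad (15.7°).
Interpolate at f = 1/2 with slerp weights a = sin((1−f)δ)/sin δ ≈ 0.505, b = sin(fδ)/sin δ ≈ 0.505.
p = a·p₁ + b·p₂ ≈ (0.303, 0.120, -0.945); φ = arcsin(p_z) ≈ -70.96°, λ = atan2(p_y, p_x) ≈ 21.57°.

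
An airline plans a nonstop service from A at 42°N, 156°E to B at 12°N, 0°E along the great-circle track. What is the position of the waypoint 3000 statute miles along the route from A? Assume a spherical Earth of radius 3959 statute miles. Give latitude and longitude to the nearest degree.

≈ 70°N, 89°E

Write both endpoints as unit vectors p₁, p₂ with components (cos φ cos λ, cos φ sin λ, sin φ).
The central angle between the endpoints is δ = arccos(p₁·p₂) ≈ 2.123 rad (121.7°). The total great-circle distance is δ·R ≈ 2.123 × 3959 ≈ 8407 mi, so the target fraction is f = 3000/8407 ≈ 0.357.
Interpolate at f ≈ 0.357 with slerp weights a = sin((1−f)δ)/sin δ ≈ 1.150, b = sin(fδ)/sin δ ≈ 0.808.
p = a·p₁ + b·p₂ ≈ (0.009, 0.348, 0.938); φ = arcsin(p_z) ≈ 69.65°, λ = atan2(p_y, p_x) ≈ 88.53°.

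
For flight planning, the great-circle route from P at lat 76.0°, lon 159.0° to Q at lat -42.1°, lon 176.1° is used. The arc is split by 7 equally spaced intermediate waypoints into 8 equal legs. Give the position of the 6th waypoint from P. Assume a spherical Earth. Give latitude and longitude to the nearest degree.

≈ lat -13°, lon 174°

From cos δ = sin φ₁ sin φ₂ + cos φ₁ cos φ₂ cos Δλ, the central angle is δ ≈ 2.070 rad (118.6°).
Interpolate at f = 6/8 with slerp weights a = sin((1−f)δ)/sin δ ≈ 0.564, b = sin(fδ)/sin δ ≈ 1.139.
p = a·p₁ + b·p₂ ≈ (-0.970, 0.106, -0.217); φ = arcsin(p_z) ≈ -12.52°, λ = atan2(p_y, p_x) ≈ 173.75°.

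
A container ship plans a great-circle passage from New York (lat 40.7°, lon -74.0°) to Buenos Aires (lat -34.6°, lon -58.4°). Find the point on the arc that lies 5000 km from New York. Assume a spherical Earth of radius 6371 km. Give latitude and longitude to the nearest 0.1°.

≈ lat -3.5°, lon -64.7°

Convert each endpoint to a unit vector on the sphere (x = cos φ cos λ, y = cos φ sin λ, z = sin φ).
The central angle between the endpoints is δ = arccos(p₁·p₂) ≈ 1.338 rad (76.7°). The total great-circle distance is δ·R ≈ 1.338 × 6371 ≈ 8524 km, so the target fraction is f = 5000/8524 ≈ 0.587.
Interpolate at f ≈ 0.587 with slerp weights a = sin((1−f)δ)/sin δ ≈ 0.540, b = sin(fδ)/sin δ ≈ 0.726.
p = a·p₁ + b·p₂ ≈ (0.426, -0.903, -0.060); φ = arcsin(p_z) ≈ -3.46°, λ = atan2(p_y, p_x) ≈ -64.73°.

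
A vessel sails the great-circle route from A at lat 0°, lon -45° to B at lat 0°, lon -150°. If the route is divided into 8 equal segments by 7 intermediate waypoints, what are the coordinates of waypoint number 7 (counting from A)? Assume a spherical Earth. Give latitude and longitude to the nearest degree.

≈ lat 0°, lon -137°

Write both endpoints as unit vectors p₁, p₂ with components (cos φ cos λ, cos φ sin λ, sin φ).
The central angle between the endpoints is δ = arccos(p₁·p₂) ≈ 1.833 rad (105.0°).
Interpolate at f = 7/8 with slerp weights a = sin((1−f)δ)/sin δ ≈ 0.235, b = sin(fδ)/sin δ ≈ 1.035.
p = a·p₁ + b·p₂ ≈ (-0.730, -0.684, 0.000); φ = arcsin(p_z) ≈ 0.00°, λ = atan2(p_y, p_x) ≈ -136.88°.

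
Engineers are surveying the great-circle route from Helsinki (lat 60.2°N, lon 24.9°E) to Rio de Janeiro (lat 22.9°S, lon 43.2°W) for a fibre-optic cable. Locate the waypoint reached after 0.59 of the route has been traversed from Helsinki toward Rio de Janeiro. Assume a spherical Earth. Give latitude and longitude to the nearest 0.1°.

≈ lat 13.8°N, lon 24.8°W

From cos δ = sin φ₁ sin φ₂ + cos φ₁ cos φ₂ cos Δλ, the central angle is δ ≈ 1.738 rad (99.6°).
Interpolate at f = 0.59 with slerp weights a = sin((1−f)δ)/sin δ ≈ 0.663, b = sin(fδ)/sin δ ≈ 0.867.
p = a·p₁ + b·p₂ ≈ (0.881, -0.408, 0.238); φ = arcsin(p_z) ≈ 13.77°, λ = atan2(p_y, p_x) ≈ -24.85°.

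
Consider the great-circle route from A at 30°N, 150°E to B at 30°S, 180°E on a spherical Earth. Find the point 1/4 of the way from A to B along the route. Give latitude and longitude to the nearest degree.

≈ 15°N, 158°E

Convert each endpoint to a unit vector on the sphere (x = cos φ cos λ, y = cos φ sin λ, z = sin φ).
The central angle between the endpoints is δ = arccos(p₁·p₂) ≈ 1.160 rad (66.5°).
Interpolate at f = 1/4 with slerp weights a = sin((1−f)δ)/sin δ ≈ 0.834, b = sin(fδ)/sin δ ≈ 0.312.
p = a·p₁ + b·p₂ ≈ (-0.895, 0.361, 0.261); φ = arcsin(p_z) ≈ 15.12°, λ = atan2(p_y, p_x) ≈ 158.04°.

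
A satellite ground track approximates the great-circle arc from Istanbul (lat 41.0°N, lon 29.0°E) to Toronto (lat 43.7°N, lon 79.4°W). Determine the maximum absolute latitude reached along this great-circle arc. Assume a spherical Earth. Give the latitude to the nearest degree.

≈ 57°N

The great circle lies in the plane with unit normal n̂ = (p₁ × p₂)/|p₁ × p₂|.
Here n̂_z ≈ -0.539; the vertex latitude is φ_max = arccos|n̂_z| ≈ 57.4°.
Check via Clairaut: cos φ_max = |cos φ₁| · sin C = cos(41.0°)·sin(45.6°) ≈ 0.539, again giving ≈ 57.4°.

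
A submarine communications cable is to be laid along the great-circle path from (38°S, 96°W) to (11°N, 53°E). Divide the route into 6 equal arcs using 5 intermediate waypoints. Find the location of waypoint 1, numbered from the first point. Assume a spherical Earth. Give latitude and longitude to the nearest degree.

Write both endpoints as unit vectors p₁, p₂ with components (cos φ cos λ, cos φ sin λ, sin φ).
The central angle between the endpoints is δ = arccos(p₁·p₂) ≈ 2.466 rad (141.3°).
Interpolate at f = 1/6 with slerp weights a = sin((1−f)δ)/sin δ ≈ 1.416, b = sin(fδ)/sin δ ≈ 0.639.
p = a·p₁ + b·p₂ ≈ (0.261, -0.608, -0.750); φ = arcsin(p_z) ≈ -48.55°, λ = atan2(p_y, p_x) ≈ -66.78°.

≈ (49°S, 67°W)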